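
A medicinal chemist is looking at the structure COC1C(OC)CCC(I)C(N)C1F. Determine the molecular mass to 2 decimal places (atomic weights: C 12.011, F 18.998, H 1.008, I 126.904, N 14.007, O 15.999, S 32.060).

First, the molecular formula is C9H17FINO2 (counting implicit H from valence).
  C: 9 × 12.011 = 108.099
  F: 1 × 18.998 = 18.998
  H: 17 × 1.008 = 17.136
  I: 1 × 126.904 = 126.904
  N: 1 × 14.007 = 14.007
  O: 2 × 15.999 = 31.998
Sum: 9×12.011 + 1×18.998 + 17×1.008 + 1×126.904 + 1×14.007 + 2×15.999 = 317.142 → 317.14 g/mol.

317.14 g/mol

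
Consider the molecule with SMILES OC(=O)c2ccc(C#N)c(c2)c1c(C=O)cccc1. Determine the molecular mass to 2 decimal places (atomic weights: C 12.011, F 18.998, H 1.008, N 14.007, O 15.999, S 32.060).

First, the molecular formula is C15H9NO3 (counting implicit H from valence).
  C: 15 × 12.011 = 180.165
  H: 9 × 1.008 = 9.072
  N: 1 × 14.007 = 14.007
  O: 3 × 15.999 = 47.997
Sum: 15×12.011 + 9×1.008 + 1×14.007 + 3×15.999 = 251.241 → 251.24 g/mol.

251.24 g/mol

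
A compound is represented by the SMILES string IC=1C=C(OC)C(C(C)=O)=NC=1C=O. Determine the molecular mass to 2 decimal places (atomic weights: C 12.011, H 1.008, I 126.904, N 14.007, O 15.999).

305.07 g/mol

First, the molecular formula is C9H8INO3 (counting implicit H from valence).
  C: 9 × 12.011 = 108.099
  H: 8 × 1.008 = 8.064
  I: 1 × 126.904 = 126.904
  N: 1 × 14.007 = 14.007
  O: 3 × 15.999 = 47.997
Sum: 9×12.011 + 8×1.008 + 1×126.904 + 1×14.007 + 3×15.999 = 305.071 → 305.07 g/mol.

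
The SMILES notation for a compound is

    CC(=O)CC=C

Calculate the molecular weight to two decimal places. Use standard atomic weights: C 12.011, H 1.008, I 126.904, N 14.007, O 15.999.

84.12 g/mol

First, the molecular formula is C5H8O (counting implicit H from valence).
  C: 5 × 12.011 = 60.055
  H: 8 × 1.008 = 8.064
  O: 1 × 15.999 = 15.999
Sum: 5×12.011 + 8×1.008 + 1×15.999 = 84.118 → 84.12 g/mol.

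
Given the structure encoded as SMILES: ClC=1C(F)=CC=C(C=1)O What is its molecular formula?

Walk through each heavy atom and fill implicit hydrogens from standard valence (C 4, N 3, O 2, S 2, halogen 1):
  atom 1: Cl (halogen, monovalent) → 0 H
  atom 2: C, bond orders sum to 4 (valence 4) → 0 H
  atom 3: C, bond orders sum to 4 (valence 4) → 0 H
  atom 4: F (halogen, monovalent) → 0 H
  atom 5: C, bond orders sum to 3 (valence 4) → 1 H
  atom 6: C, bond orders sum to 3 (valence 4) → 1 H
  atom 7: C, bond orders sum to 4 (valence 4) → 0 H
  atom 8: C, bond orders sum to 3 (valence 4) → 1 H
  atom 9: O, bond orders sum to 1 (valence 2) → 1 H
Totals → C:6, H:4, Cl:1, F:1, O:1.

C6H4ClFO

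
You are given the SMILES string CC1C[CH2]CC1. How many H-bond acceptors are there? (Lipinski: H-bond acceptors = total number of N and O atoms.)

N atoms: 0; O atoms: 0.
Lipinski HBA = 0 + 0 = 0.

0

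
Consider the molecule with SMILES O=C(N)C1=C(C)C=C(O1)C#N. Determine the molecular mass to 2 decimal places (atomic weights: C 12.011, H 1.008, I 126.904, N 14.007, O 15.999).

150.14 g/mol

First, the molecular formula is C7H6N2O2 (counting implicit H from valence).
  C: 7 × 12.011 = 84.077
  H: 6 × 1.008 = 6.048
  N: 2 × 14.007 = 28.014
  O: 2 × 15.999 = 31.998
Sum: 7×12.011 + 6×1.008 + 2×14.007 + 2×15.999 = 150.137 → 150.14 g/mol.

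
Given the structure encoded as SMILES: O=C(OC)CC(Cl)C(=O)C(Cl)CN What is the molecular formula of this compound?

C7H11Cl2NO3

Walk through each heavy atom and fill implicit hydrogens from standard valence (C 4, N 3, O 2, S 2, halogen 1):
  atom 1: O, bond orders sum to 2 (valence 2) → 0 H
  atom 2: C, bond orders sum to 4 (valence 4) → 0 H
  atom 3: O, bond orders sum to 2 (valence 2) → 0 H
  atom 4: C, bond orders sum to 1 (valence 4) → 3 H
  atom 5: C, bond orders sum to 2 (valence 4) → 2 H
  atom 6: C, bond orders sum to 3 (valence 4) → 1 H
  atom 7: Cl (halogen, monovalent) → 0 H
  atom 8: C, bond orders sum to 4 (valence 4) → 0 H
  atom 9: O, bond orders sum to 2 (valence 2) → 0 H
  atom 10: C, bond orders sum to 3 (valence 4) → 1 H
  atom 11: Cl (halogen, monovalent) → 0 H
  atom 12: C, bond orders sum to 2 (valence 4) → 2 H
  atom 13: N, bond orders sum to 1 (valence 3) → 2 H
Totals → C:7, H:11, Cl:2, N:1, O:3.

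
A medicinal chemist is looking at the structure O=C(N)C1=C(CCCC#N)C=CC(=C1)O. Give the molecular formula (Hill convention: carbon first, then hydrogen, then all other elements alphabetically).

C11H12N2O2

Walk through each heavy atom and fill implicit hydrogens from standard valence (C 4, N 3, O 2, S 2, halogen 1):
  atom 1: O, bond orders sum to 2 (valence 2) → 0 H
  atom 2: C, bond orders sum to 4 (valence 4) → 0 H
  atom 3: N, bond orders sum to 1 (valence 3) → 2 H
  atom 4: C, bond orders sum to 4 (valence 4) → 0 H
  atom 5: C, bond orders sum to 4 (valence 4) → 0 H
  atom 6: C, bond orders sum to 2 (valence 4) → 2 H
  atom 7: C, bond orders sum to 2 (valence 4) → 2 H
  atom 8: C, bond orders sum to 2 (valence 4) → 2 H
  atom 9: C, bond orders sum to 4 (valence 4) → 0 H
  atom 10: N, bond orders sum to 3 (valence 3) → 0 H
  atom 11: C, bond orders sum to 3 (valence 4) → 1 H
  atom 12: C, bond orders sum to 3 (valence 4) → 1 H
  atom 13: C, bond orders sum to 4 (valence 4) → 0 H
  atom 14: C, bond orders sum to 3 (valence 4) → 1 H
  atom 15: O, bond orders sum to 1 (valence 2) → 1 H
Totals → C:11, H:12, N:2, O:2.
In Hill order: C11H12N2O2.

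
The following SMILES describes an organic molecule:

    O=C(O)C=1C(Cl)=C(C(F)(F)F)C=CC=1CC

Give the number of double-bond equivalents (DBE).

Degree of unsaturation = (number of rings) + (number of π bonds).
Ring closures in the SMILES: 1.
π bonds: 4 double bonds (each 1 DoU) → 4 DoU from unsaturation.
Total DoU = 1 + 4 = 5.

5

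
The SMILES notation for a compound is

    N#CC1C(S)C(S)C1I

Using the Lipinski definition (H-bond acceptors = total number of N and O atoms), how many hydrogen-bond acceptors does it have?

N atoms: 1; O atoms: 0.
Lipinski HBA = 1 + 0 = 1.

1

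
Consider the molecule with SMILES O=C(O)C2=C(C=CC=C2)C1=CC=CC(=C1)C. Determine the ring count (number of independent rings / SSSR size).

2

In SMILES, each pair of matching ring-closure digits denotes one ring-closing bond; the number of such bonds equals the number of independent rings.
Ring-closure bonds here: 2.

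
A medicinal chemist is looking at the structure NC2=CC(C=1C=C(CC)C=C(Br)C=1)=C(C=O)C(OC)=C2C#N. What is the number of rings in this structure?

In SMILES, each pair of matching ring-closure digits denotes one ring-closing bond; the number of such bonds equals the number of independent rings.
Ring-closure bonds here: 2.

2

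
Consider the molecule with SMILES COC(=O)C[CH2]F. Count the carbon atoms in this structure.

Count every carbon token in the SMILES (each C, including those in ring-closure positions and inside branches).
Carbon count: 4.

4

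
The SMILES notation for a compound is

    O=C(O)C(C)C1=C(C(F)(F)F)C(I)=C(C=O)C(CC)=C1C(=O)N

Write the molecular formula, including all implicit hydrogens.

Walk through each heavy atom and fill implicit hydrogens from standard valence (C 4, N 3, O 2, S 2, halogen 1):
  atom 1: O, bond orders sum to 2 (valence 2) → 0 H
  atom 2: C, bond orders sum to 4 (valence 4) → 0 H
  atom 3: O, bond orders sum to 1 (valence 2) → 1 H
  atom 4: C, bond orders sum to 3 (valence 4) → 1 H
  atom 5: C, bond orders sum to 1 (valence 4) → 3 H
  atom 6: C, bond orders sum to 4 (valence 4) → 0 H
  atom 7: C, bond orders sum to 4 (valence 4) → 0 H
  atom 8: C, bond orders sum to 4 (valence 4) → 0 H
  atom 9: F (halogen, monovalent) → 0 H
  atom 10: F (halogen, monovalent) → 0 H
  atom 11: F (halogen, monovalent) → 0 H
  atom 12: C, bond orders sum to 4 (valence 4) → 0 H
  atom 13: I (halogen, monovalent) → 0 H
  atom 14: C, bond orders sum to 4 (valence 4) → 0 H
  atom 15: C, bond orders sum to 3 (valence 4) → 1 H
  atom 16: O, bond orders sum to 2 (valence 2) → 0 H
  atom 17: C, bond orders sum to 4 (valence 4) → 0 H
  atom 18: C, bond orders sum to 2 (valence 4) → 2 H
  atom 19: C, bond orders sum to 1 (valence 4) → 3 H
  atom 20: C, bond orders sum to 4 (valence 4) → 0 H
  atom 21: C, bond orders sum to 4 (valence 4) → 0 H
  atom 22: O, bond orders sum to 2 (valence 2) → 0 H
  atom 23: N, bond orders sum to 1 (valence 3) → 2 H
Totals → C:14, H:13, F:3, I:1, N:1, O:4.

C14H13F3INO4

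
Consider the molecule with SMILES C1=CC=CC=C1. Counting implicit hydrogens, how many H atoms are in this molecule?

Walk through each heavy atom and fill implicit hydrogens from standard valence (C 4, N 3, O 2, S 2, halogen 1):
  atom 1: C, bond orders sum to 3 (valence 4) → 1 H
  atom 2: C, bond orders sum to 3 (valence 4) → 1 H
  atom 3: C, bond orders sum to 3 (valence 4) → 1 H
  atom 4: C, bond orders sum to 3 (valence 4) → 1 H
  atom 5: C, bond orders sum to 3 (valence 4) → 1 H
  atom 6: C, bond orders sum to 3 (valence 4) → 1 H
Total hydrogens: 6.

6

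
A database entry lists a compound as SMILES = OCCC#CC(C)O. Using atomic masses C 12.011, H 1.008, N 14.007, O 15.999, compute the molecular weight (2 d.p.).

114.14 g/mol

First, the molecular formula is C6H10O2 (counting implicit H from valence).
  C: 6 × 12.011 = 72.066
  H: 10 × 1.008 = 10.080
  O: 2 × 15.999 = 31.998
Sum: 6×12.011 + 10×1.008 + 2×15.999 = 114.144 → 114.14 g/mol.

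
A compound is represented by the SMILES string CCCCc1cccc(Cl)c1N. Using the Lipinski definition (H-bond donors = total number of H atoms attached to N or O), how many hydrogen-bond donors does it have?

2

Donors: find every N or O and count the H atoms it carries.
  atom 12 (N): bond orders sum to 1 → 2 H
Lipinski HBD = 2.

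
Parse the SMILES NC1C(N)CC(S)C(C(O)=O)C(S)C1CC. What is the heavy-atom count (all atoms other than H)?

Every atom symbol written in the SMILES (organic subset) is one heavy atom; implicit H are not written.
Heavy atoms by element → C:10, N:2, O:2, S:2.
Total: 16.

16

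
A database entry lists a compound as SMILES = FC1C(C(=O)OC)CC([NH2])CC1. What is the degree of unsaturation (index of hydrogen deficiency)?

Degree of unsaturation = (number of rings) + (number of π bonds).
Ring closures in the SMILES: 1.
π bonds: 1 double bond (each 1 DoU) → 1 DoU from unsaturation.
Total DoU = 1 + 1 = 2.

2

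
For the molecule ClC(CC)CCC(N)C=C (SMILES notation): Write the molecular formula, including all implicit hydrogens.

C8H16ClN

Walk through each heavy atom and fill implicit hydrogens from standard valence (C 4, N 3, O 2, S 2, halogen 1):
  atom 1: Cl (halogen, monovalent) → 0 H
  atom 2: C, bond orders sum to 3 (valence 4) → 1 H
  atom 3: C, bond orders sum to 2 (valence 4) → 2 H
  atom 4: C, bond orders sum to 1 (valence 4) → 3 H
  atom 5: C, bond orders sum to 2 (valence 4) → 2 H
  atom 6: C, bond orders sum to 2 (valence 4) → 2 H
  atom 7: C, bond orders sum to 3 (valence 4) → 1 H
  atom 8: N, bond orders sum to 1 (valence 3) → 2 H
  atom 9: C, bond orders sum to 3 (valence 4) → 1 H
  atom 10: C, bond orders sum to 2 (valence 4) → 2 H
Totals → C:8, H:16, Cl:1, N:1.
In Hill order: C8H16ClN.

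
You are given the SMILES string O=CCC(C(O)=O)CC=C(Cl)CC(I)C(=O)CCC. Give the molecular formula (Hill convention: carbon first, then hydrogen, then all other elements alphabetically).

C13H18ClIO4

Walk through each heavy atom and fill implicit hydrogens from standard valence (C 4, N 3, O 2, S 2, halogen 1):
  atom 1: O, bond orders sum to 2 (valence 2) → 0 H
  atom 2: C, bond orders sum to 3 (valence 4) → 1 H
  atom 3: C, bond orders sum to 2 (valence 4) → 2 H
  atom 4: C, bond orders sum to 3 (valence 4) → 1 H
  atom 5: C, bond orders sum to 4 (valence 4) → 0 H
  atom 6: O, bond orders sum to 1 (valence 2) → 1 H
  atom 7: O, bond orders sum to 2 (valence 2) → 0 H
  atom 8: C, bond orders sum to 2 (valence 4) → 2 H
  atom 9: C, bond orders sum to 3 (valence 4) → 1 H
  atom 10: C, bond orders sum to 4 (valence 4) → 0 H
  atom 11: Cl (halogen, monovalent) → 0 H
  atom 12: C, bond orders sum to 2 (valence 4) → 2 H
  atom 13: C, bond orders sum to 3 (valence 4) → 1 H
  atom 14: I (halogen, monovalent) → 0 H
  atom 15: C, bond orders sum to 4 (valence 4) → 0 H
  atom 16: O, bond orders sum to 2 (valence 2) → 0 H
  atom 17: C, bond orders sum to 2 (valence 4) → 2 H
  atom 18: C, bond orders sum to 2 (valence 4) → 2 H
  atom 19: C, bond orders sum to 1 (valence 4) → 3 H
Totals → C:13, H:18, Cl:1, I:1, O:4.
In Hill order: C13H18ClIO4.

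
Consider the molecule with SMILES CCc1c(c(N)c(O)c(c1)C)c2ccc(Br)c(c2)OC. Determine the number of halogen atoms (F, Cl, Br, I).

1

Halogen atoms appear at heavy-atom position 16 (1×Br).
Other groups present: 1 ether, 1 hydroxyl, 1 primary amine.
Halogen count: 1.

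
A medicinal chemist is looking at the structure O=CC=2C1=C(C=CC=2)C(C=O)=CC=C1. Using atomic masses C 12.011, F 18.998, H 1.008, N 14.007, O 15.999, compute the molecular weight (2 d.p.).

184.19 g/mol

First, the molecular formula is C12H8O2 (counting implicit H from valence).
  C: 12 × 12.011 = 144.132
  H: 8 × 1.008 = 8.064
  O: 2 × 15.999 = 31.998
Sum: 12×12.011 + 8×1.008 + 2×15.999 = 184.194 → 184.19 g/mol.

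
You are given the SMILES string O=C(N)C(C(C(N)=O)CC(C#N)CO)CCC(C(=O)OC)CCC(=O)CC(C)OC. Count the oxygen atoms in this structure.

Scan the SMILES for O atoms (remember two-letter symbols like Cl and Br are single atoms).
Oxygen count: 7.

7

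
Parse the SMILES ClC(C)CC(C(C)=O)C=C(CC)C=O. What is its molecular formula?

C11H17ClO2

Walk through each heavy atom and fill implicit hydrogens from standard valence (C 4, N 3, O 2, S 2, halogen 1):
  atom 1: Cl (halogen, monovalent) → 0 H
  atom 2: C, bond orders sum to 3 (valence 4) → 1 H
  atom 3: C, bond orders sum to 1 (valence 4) → 3 H
  atom 4: C, bond orders sum to 2 (valence 4) → 2 H
  atom 5: C, bond orders sum to 3 (valence 4) → 1 H
  atom 6: C, bond orders sum to 4 (valence 4) → 0 H
  atom 7: C, bond orders sum to 1 (valence 4) → 3 H
  atom 8: O, bond orders sum to 2 (valence 2) → 0 H
  atom 9: C, bond orders sum to 3 (valence 4) → 1 H
  atom 10: C, bond orders sum to 4 (valence 4) → 0 H
  atom 11: C, bond orders sum to 2 (valence 4) → 2 H
  atom 12: C, bond orders sum to 1 (valence 4) → 3 H
  atom 13: C, bond orders sum to 3 (valence 4) → 1 H
  atom 14: O, bond orders sum to 2 (valence 2) → 0 H
Totals → C:11, H:17, Cl:1, O:2.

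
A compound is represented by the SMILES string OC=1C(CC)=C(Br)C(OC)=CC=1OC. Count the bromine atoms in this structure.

1

Scan the SMILES for Br atoms (remember two-letter symbols like Cl and Br are single atoms).
Bromine count: 1.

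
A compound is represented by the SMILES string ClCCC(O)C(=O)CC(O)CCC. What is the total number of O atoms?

Scan the SMILES for O atoms (remember two-letter symbols like Cl and Br are single atoms).
Oxygen count: 3.

3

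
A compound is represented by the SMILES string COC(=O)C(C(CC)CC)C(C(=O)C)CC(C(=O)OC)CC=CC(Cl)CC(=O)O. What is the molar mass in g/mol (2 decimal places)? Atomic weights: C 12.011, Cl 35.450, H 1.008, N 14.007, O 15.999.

432.94 g/mol

First, the molecular formula is C21H33ClO7 (counting implicit H from valence).
  C: 21 × 12.011 = 252.231
  Cl: 1 × 35.450 = 35.450
  H: 33 × 1.008 = 33.264
  O: 7 × 15.999 = 111.993
Sum: 21×12.011 + 1×35.450 + 33×1.008 + 7×15.999 = 432.938 → 432.94 g/mol.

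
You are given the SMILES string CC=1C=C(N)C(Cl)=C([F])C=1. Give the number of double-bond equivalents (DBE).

Molecular formula: C7H7ClFN.
DoU = (2C + 2 + N − H − X) / 2, where X is the halogen count and O/S are ignored.
    = (2·7 + 2 + 1 − 7 − 2) / 2 = 8 / 2 = 4.

4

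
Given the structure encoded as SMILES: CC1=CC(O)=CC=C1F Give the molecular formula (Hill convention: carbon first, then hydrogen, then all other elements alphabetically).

C7H7FO

Walk through each heavy atom and fill implicit hydrogens from standard valence (C 4, N 3, O 2, S 2, halogen 1):
  atom 1: C, bond orders sum to 1 (valence 4) → 3 H
  atom 2: C, bond orders sum to 4 (valence 4) → 0 H
  atom 3: C, bond orders sum to 3 (valence 4) → 1 H
  atom 4: C, bond orders sum to 4 (valence 4) → 0 H
  atom 5: O, bond orders sum to 1 (valence 2) → 1 H
  atom 6: C, bond orders sum to 3 (valence 4) → 1 H
  atom 7: C, bond orders sum to 3 (valence 4) → 1 H
  atom 8: C, bond orders sum to 4 (valence 4) → 0 H
  atom 9: F (halogen, monovalent) → 0 H
Totals → C:7, H:7, F:1, O:1.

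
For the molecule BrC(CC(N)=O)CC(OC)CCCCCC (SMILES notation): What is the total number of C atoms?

12

Count every carbon token in the SMILES (each C, including those in ring-closure positions and inside branches).
Carbon count: 12.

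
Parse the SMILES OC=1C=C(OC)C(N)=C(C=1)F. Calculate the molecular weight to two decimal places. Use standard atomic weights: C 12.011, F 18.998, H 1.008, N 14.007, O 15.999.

157.14 g/mol

First, the molecular formula is C7H8FNO2 (counting implicit H from valence).
  C: 7 × 12.011 = 84.077
  F: 1 × 18.998 = 18.998
  H: 8 × 1.008 = 8.064
  N: 1 × 14.007 = 14.007
  O: 2 × 15.999 = 31.998
Sum: 7×12.011 + 1×18.998 + 8×1.008 + 1×14.007 + 2×15.999 = 157.144 → 157.14 g/mol.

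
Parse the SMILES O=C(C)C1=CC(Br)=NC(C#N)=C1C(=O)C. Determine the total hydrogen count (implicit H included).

Walk through each heavy atom and fill implicit hydrogens from standard valence (C 4, N 3, O 2, S 2, halogen 1):
  atom 1: O, bond orders sum to 2 (valence 2) → 0 H
  atom 2: C, bond orders sum to 4 (valence 4) → 0 H
  atom 3: C, bond orders sum to 1 (valence 4) → 3 H
  atom 4: C, bond orders sum to 4 (valence 4) → 0 H
  atom 5: C, bond orders sum to 3 (valence 4) → 1 H
  atom 6: C, bond orders sum to 4 (valence 4) → 0 H
  atom 7: Br (halogen, monovalent) → 0 H
  atom 8: N, bond orders sum to 3 (valence 3) → 0 H
  atom 9: C, bond orders sum to 4 (valence 4) → 0 H
  atom 10: C, bond orders sum to 4 (valence 4) → 0 H
  atom 11: N, bond orders sum to 3 (valence 3) → 0 H
  atom 12: C, bond orders sum to 4 (valence 4) → 0 H
  atom 13: C, bond orders sum to 4 (valence 4) → 0 H
  atom 14: O, bond orders sum to 2 (valence 2) → 0 H
  atom 15: C, bond orders sum to 1 (valence 4) → 3 H
Total hydrogens: 7.

7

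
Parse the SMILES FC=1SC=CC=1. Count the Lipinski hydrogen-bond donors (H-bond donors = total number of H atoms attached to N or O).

0

Donors: find every N or O and count the H atoms it carries.
  (no N or O atoms present)
Lipinski HBD = 0.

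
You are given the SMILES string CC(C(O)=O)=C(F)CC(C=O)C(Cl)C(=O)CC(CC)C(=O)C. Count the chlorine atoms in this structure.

Scan the SMILES for Cl atoms (remember two-letter symbols like Cl and Br are single atoms).
Chlorine count: 1.

1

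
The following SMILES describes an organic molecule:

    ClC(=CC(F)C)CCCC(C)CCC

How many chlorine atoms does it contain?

1

Scan the SMILES for Cl atoms (remember two-letter symbols like Cl and Br are single atoms).
Chlorine count: 1.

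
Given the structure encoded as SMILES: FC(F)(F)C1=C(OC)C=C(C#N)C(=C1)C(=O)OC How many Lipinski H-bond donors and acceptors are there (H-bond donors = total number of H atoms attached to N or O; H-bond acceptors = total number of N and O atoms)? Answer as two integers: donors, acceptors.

Donors: find every N or O and count the H atoms it carries.
  atom 7 (O): bond orders sum to 2 → 0 H
  atom 12 (N): bond orders sum to 3 → 0 H
  atom 16 (O): bond orders sum to 2 → 0 H
  atom 17 (O): bond orders sum to 2 → 0 H
Lipinski HBD = 0.
Acceptors: N atoms = 1, O atoms = 3 → HBA = 4.

0, 4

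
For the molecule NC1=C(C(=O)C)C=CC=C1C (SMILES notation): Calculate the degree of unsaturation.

5

Molecular formula: C9H11NO.
DoU = (2C + 2 + N − H − X) / 2, where X is the halogen count and O/S are ignored.
    = (2·9 + 2 + 1 − 11 − 0) / 2 = 10 / 2 = 5.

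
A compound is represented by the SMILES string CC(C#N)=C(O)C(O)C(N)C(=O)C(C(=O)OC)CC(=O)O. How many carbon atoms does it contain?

Count every carbon token in the SMILES (each C, including those in ring-closure positions and inside branches).
Carbon count: 12.

12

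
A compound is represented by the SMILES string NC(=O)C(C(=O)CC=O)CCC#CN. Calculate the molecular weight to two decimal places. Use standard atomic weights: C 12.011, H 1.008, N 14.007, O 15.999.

196.21 g/mol

First, the molecular formula is C9H12N2O3 (counting implicit H from valence).
  C: 9 × 12.011 = 108.099
  H: 12 × 1.008 = 12.096
  N: 2 × 14.007 = 28.014
  O: 3 × 15.999 = 47.997
Sum: 9×12.011 + 12×1.008 + 2×14.007 + 3×15.999 = 196.206 → 196.21 g/mol.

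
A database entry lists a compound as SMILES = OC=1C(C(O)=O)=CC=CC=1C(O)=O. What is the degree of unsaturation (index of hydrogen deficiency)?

6

Molecular formula: C8H6O5.
DoU = (2C + 2 + N − H − X) / 2, where X is the halogen count and O/S are ignored.
    = (2·8 + 2 + 0 − 6 − 0) / 2 = 12 / 2 = 6.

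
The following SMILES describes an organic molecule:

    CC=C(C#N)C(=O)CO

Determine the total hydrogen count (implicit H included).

Walk through each heavy atom and fill implicit hydrogens from standard valence (C 4, N 3, O 2, S 2, halogen 1):
  atom 1: C, bond orders sum to 1 (valence 4) → 3 H
  atom 2: C, bond orders sum to 3 (valence 4) → 1 H
  atom 3: C, bond orders sum to 4 (valence 4) → 0 H
  atom 4: C, bond orders sum to 4 (valence 4) → 0 H
  atom 5: N, bond orders sum to 3 (valence 3) → 0 H
  atom 6: C, bond orders sum to 4 (valence 4) → 0 H
  atom 7: O, bond orders sum to 2 (valence 2) → 0 H
  atom 8: C, bond orders sum to 2 (valence 4) → 2 H
  atom 9: O, bond orders sum to 1 (valence 2) → 1 H
Total hydrogens: 7.

7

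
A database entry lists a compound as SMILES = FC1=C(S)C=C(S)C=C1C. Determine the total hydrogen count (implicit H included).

Walk through each heavy atom and fill implicit hydrogens from standard valence (C 4, N 3, O 2, S 2, halogen 1):
  atom 1: F (halogen, monovalent) → 0 H
  atom 2: C, bond orders sum to 4 (valence 4) → 0 H
  atom 3: C, bond orders sum to 4 (valence 4) → 0 H
  atom 4: S, bond orders sum to 1 (valence 2) → 1 H
  atom 5: C, bond orders sum to 3 (valence 4) → 1 H
  atom 6: C, bond orders sum to 4 (valence 4) → 0 H
  atom 7: S, bond orders sum to 1 (valence 2) → 1 H
  atom 8: C, bond orders sum to 3 (valence 4) → 1 H
  atom 9: C, bond orders sum to 4 (valence 4) → 0 H
  atom 10: C, bond orders sum to 1 (valence 4) → 3 H
Total hydrogens: 7.

7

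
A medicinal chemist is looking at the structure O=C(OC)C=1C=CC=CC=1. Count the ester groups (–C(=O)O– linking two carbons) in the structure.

1

The ester motif appears at heavy-atom position 2 in the SMILES.
Ester count: 1.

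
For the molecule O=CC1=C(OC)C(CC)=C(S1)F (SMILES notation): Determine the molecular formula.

Walk through each heavy atom and fill implicit hydrogens from standard valence (C 4, N 3, O 2, S 2, halogen 1):
  atom 1: O, bond orders sum to 2 (valence 2) → 0 H
  atom 2: C, bond orders sum to 3 (valence 4) → 1 H
  atom 3: C, bond orders sum to 4 (valence 4) → 0 H
  atom 4: C, bond orders sum to 4 (valence 4) → 0 H
  atom 5: O, bond orders sum to 2 (valence 2) → 0 H
  atom 6: C, bond orders sum to 1 (valence 4) → 3 H
  atom 7: C, bond orders sum to 4 (valence 4) → 0 H
  atom 8: C, bond orders sum to 2 (valence 4) → 2 H
  atom 9: C, bond orders sum to 1 (valence 4) → 3 H
  atom 10: C, bond orders sum to 4 (valence 4) → 0 H
  atom 11: S, bond orders sum to 2 (valence 2) → 0 H
  atom 12: F (halogen, monovalent) → 0 H
Totals → C:8, H:9, F:1, O:2, S:1.

C8H9FO2S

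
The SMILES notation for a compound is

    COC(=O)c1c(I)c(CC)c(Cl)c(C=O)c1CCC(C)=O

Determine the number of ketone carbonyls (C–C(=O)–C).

The ketone motif appears at heavy-atom position 19 in the SMILES.
Other groups present: 1 aldehyde, 1 ester.
Ketone count: 1.

1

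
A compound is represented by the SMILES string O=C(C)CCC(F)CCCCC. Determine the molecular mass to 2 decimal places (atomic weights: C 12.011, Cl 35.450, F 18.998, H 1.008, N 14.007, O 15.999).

174.26 g/mol

First, the molecular formula is C10H19FO (counting implicit H from valence).
  C: 10 × 12.011 = 120.110
  F: 1 × 18.998 = 18.998
  H: 19 × 1.008 = 19.152
  O: 1 × 15.999 = 15.999
Sum: 10×12.011 + 1×18.998 + 19×1.008 + 1×15.999 = 174.259 → 174.26 g/mol.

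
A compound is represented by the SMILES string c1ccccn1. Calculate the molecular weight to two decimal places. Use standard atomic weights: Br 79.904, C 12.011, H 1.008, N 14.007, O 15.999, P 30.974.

First, the molecular formula is C5H5N (counting implicit H from valence).
  C: 5 × 12.011 = 60.055
  H: 5 × 1.008 = 5.040
  N: 1 × 14.007 = 14.007
Sum: 5×12.011 + 5×1.008 + 1×14.007 = 79.102 → 79.10 g/mol.

79.10 g/mol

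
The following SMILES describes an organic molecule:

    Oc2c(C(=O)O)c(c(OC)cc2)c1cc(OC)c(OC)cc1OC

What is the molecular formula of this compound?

Walk through each heavy atom and fill implicit hydrogens from standard valence (C 4, N 3, O 2, S 2, halogen 1); for lowercase aromatic atoms, an aromatic c carries 1 H when it has two neighbours and 0 H with three, and aromatic n carries 0 H:
  atom 1: O, bond orders sum to 1 (valence 2) → 1 H
  atom 2: aromatic c, 3 neighbours → 0 H
  atom 3: aromatic c, 3 neighbours → 0 H
  atom 4: C, bond orders sum to 4 (valence 4) → 0 H
  atom 5: O, bond orders sum to 2 (valence 2) → 0 H
  atom 6: O, bond orders sum to 1 (valence 2) → 1 H
  atom 7: aromatic c, 3 neighbours → 0 H
  atom 8: aromatic c, 3 neighbours → 0 H
  atom 9: O, bond orders sum to 2 (valence 2) → 0 H
  atom 10: C, bond orders sum to 1 (valence 4) → 3 H
  atom 11: aromatic c, 2 neighbours → 1 H
  atom 12: aromatic c, 2 neighbours → 1 H
  atom 13: aromatic c, 3 neighbours → 0 H
  atom 14: aromatic c, 2 neighbours → 1 H
  atom 15: aromatic c, 3 neighbours → 0 H
  atom 16: O, bond orders sum to 2 (valence 2) → 0 H
  atom 17: C, bond orders sum to 1 (valence 4) → 3 H
  atom 18: aromatic c, 3 neighbours → 0 H
  atom 19: O, bond orders sum to 2 (valence 2) → 0 H
  atom 20: C, bond orders sum to 1 (valence 4) → 3 H
  atom 21: aromatic c, 2 neighbours → 1 H
  atom 22: aromatic c, 3 neighbours → 0 H
  atom 23: O, bond orders sum to 2 (valence 2) → 0 H
  atom 24: C, bond orders sum to 1 (valence 4) → 3 H
Totals → C:17, H:18, O:7.
In Hill order: C17H18O7.

C17H18O7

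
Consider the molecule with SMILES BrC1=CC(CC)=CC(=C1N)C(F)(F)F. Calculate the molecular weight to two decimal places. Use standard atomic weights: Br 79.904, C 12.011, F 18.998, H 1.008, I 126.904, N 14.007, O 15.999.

268.08 g/mol

First, the molecular formula is C9H9BrF3N (counting implicit H from valence).
  Br: 1 × 79.904 = 79.904
  C: 9 × 12.011 = 108.099
  F: 3 × 18.998 = 56.994
  H: 9 × 1.008 = 9.072
  N: 1 × 14.007 = 14.007
Sum: 1×79.904 + 9×12.011 + 3×18.998 + 9×1.008 + 1×14.007 = 268.076 → 268.08 g/mol.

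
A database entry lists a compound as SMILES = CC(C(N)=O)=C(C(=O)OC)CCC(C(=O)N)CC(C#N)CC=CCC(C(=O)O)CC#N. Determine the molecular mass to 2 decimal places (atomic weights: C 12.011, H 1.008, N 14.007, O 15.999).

First, the molecular formula is C21H28N4O6 (counting implicit H from valence).
  C: 21 × 12.011 = 252.231
  H: 28 × 1.008 = 28.224
  N: 4 × 14.007 = 56.028
  O: 6 × 15.999 = 95.994
Sum: 21×12.011 + 28×1.008 + 4×14.007 + 6×15.999 = 432.477 → 432.48 g/mol.

432.48 g/mol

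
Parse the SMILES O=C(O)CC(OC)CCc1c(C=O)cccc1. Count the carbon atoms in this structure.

13

Count every carbon token in the SMILES (each C, including those in ring-closure positions and inside branches).
Carbon count: 13.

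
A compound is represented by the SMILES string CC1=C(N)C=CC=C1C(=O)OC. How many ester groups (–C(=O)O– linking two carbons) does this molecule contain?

1

The ester motif appears at heavy-atom position 9 in the SMILES.
Other groups present: 1 primary amine.
Ester count: 1.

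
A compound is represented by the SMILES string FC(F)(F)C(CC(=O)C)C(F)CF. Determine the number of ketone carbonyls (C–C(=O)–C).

1

The ketone motif appears at heavy-atom position 7 in the SMILES.
Ketone count: 1.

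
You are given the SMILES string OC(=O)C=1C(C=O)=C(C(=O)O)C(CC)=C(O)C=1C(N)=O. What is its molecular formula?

C12H11NO7

Walk through each heavy atom and fill implicit hydrogens from standard valence (C 4, N 3, O 2, S 2, halogen 1):
  atom 1: O, bond orders sum to 1 (valence 2) → 1 H
  atom 2: C, bond orders sum to 4 (valence 4) → 0 H
  atom 3: O, bond orders sum to 2 (valence 2) → 0 H
  atom 4: C, bond orders sum to 4 (valence 4) → 0 H
  atom 5: C, bond orders sum to 4 (valence 4) → 0 H
  atom 6: C, bond orders sum to 3 (valence 4) → 1 H
  atom 7: O, bond orders sum to 2 (valence 2) → 0 H
  atom 8: C, bond orders sum to 4 (valence 4) → 0 H
  atom 9: C, bond orders sum to 4 (valence 4) → 0 H
  atom 10: O, bond orders sum to 2 (valence 2) → 0 H
  atom 11: O, bond orders sum to 1 (valence 2) → 1 H
  atom 12: C, bond orders sum to 4 (valence 4) → 0 H
  atom 13: C, bond orders sum to 2 (valence 4) → 2 H
  atom 14: C, bond orders sum to 1 (valence 4) → 3 H
  atom 15: C, bond orders sum to 4 (valence 4) → 0 H
  atom 16: O, bond orders sum to 1 (valence 2) → 1 H
  atom 17: C, bond orders sum to 4 (valence 4) → 0 H
  atom 18: C, bond orders sum to 4 (valence 4) → 0 H
  atom 19: N, bond orders sum to 1 (valence 3) → 2 H
  atom 20: O, bond orders sum to 2 (valence 2) → 0 H
Totals → C:12, H:11, N:1, O:7.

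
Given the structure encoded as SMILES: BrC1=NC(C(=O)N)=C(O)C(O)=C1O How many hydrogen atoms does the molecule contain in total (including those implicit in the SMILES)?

Walk through each heavy atom and fill implicit hydrogens from standard valence (C 4, N 3, O 2, S 2, halogen 1):
  atom 1: Br (halogen, monovalent) → 0 H
  atom 2: C, bond orders sum to 4 (valence 4) → 0 H
  atom 3: N, bond orders sum to 3 (valence 3) → 0 H
  atom 4: C, bond orders sum to 4 (valence 4) → 0 H
  atom 5: C, bond orders sum to 4 (valence 4) → 0 H
  atom 6: O, bond orders sum to 2 (valence 2) → 0 H
  atom 7: N, bond orders sum to 1 (valence 3) → 2 H
  atom 8: C, bond orders sum to 4 (valence 4) → 0 H
  atom 9: O, bond orders sum to 1 (valence 2) → 1 H
  atom 10: C, bond orders sum to 4 (valence 4) → 0 H
  atom 11: O, bond orders sum to 1 (valence 2) → 1 H
  atom 12: C, bond orders sum to 4 (valence 4) → 0 H
  atom 13: O, bond orders sum to 1 (valence 2) → 1 H
Total hydrogens: 5.

5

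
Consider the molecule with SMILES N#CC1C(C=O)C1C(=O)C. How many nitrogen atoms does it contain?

Scan the SMILES for N atoms (remember two-letter symbols like Cl and Br are single atoms).
Nitrogen count: 1.

1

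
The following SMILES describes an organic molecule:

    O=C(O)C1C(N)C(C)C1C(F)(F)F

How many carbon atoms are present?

Count every carbon token in the SMILES (each C, including those in ring-closure positions and inside branches).
Carbon count: 7.

7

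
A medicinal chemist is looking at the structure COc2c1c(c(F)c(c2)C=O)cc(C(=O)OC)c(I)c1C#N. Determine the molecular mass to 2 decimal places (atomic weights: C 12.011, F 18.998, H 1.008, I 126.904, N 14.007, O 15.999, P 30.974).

First, the molecular formula is C15H9FINO4 (counting implicit H from valence).
  C: 15 × 12.011 = 180.165
  F: 1 × 18.998 = 18.998
  H: 9 × 1.008 = 9.072
  I: 1 × 126.904 = 126.904
  N: 1 × 14.007 = 14.007
  O: 4 × 15.999 = 63.996
Sum: 15×12.011 + 1×18.998 + 9×1.008 + 1×126.904 + 1×14.007 + 4×15.999 = 413.142 → 413.14 g/mol.

413.14 g/mol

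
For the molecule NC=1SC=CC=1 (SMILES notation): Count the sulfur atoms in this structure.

1

Scan the SMILES for S atoms (remember two-letter symbols like Cl and Br are single atoms).
Sulfur count: 1.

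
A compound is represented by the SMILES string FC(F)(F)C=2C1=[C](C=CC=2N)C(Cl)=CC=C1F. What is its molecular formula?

Walk through each heavy atom and fill implicit hydrogens from standard valence (C 4, N 3, O 2, S 2, halogen 1):
  atom 1: F (halogen, monovalent) → 0 H
  atom 2: C, bond orders sum to 4 (valence 4) → 0 H
  atom 3: F (halogen, monovalent) → 0 H
  atom 4: F (halogen, monovalent) → 0 H
  atom 5: C, bond orders sum to 4 (valence 4) → 0 H
  atom 6: C, bond orders sum to 4 (valence 4) → 0 H
  atom 7: C with explicit H count 0
  atom 8: C, bond orders sum to 3 (valence 4) → 1 H
  atom 9: C, bond orders sum to 3 (valence 4) → 1 H
  atom 10: C, bond orders sum to 4 (valence 4) → 0 H
  atom 11: N, bond orders sum to 1 (valence 3) → 2 H
  atom 12: C, bond orders sum to 4 (valence 4) → 0 H
  atom 13: Cl (halogen, monovalent) → 0 H
  atom 14: C, bond orders sum to 3 (valence 4) → 1 H
  atom 15: C, bond orders sum to 3 (valence 4) → 1 H
  atom 16: C, bond orders sum to 4 (valence 4) → 0 H
  atom 17: F (halogen, monovalent) → 0 H
Totals → C:11, H:6, Cl:1, F:4, N:1.

C11H6ClF4N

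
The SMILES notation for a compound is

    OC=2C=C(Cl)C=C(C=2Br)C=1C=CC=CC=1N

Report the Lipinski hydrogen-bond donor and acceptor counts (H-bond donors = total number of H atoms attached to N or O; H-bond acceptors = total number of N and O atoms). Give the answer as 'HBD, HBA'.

3, 2

Donors: find every N or O and count the H atoms it carries.
  atom 1 (O): bond orders sum to 1 → 1 H
  atom 16 (N): bond orders sum to 1 → 2 H
Lipinski HBD = 3.
Acceptors: N atoms = 1, O atoms = 1 → HBA = 2.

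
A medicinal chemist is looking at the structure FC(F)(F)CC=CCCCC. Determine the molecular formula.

C8H13F3

Walk through each heavy atom and fill implicit hydrogens from standard valence (C 4, N 3, O 2, S 2, halogen 1):
  atom 1: F (halogen, monovalent) → 0 H
  atom 2: C, bond orders sum to 4 (valence 4) → 0 H
  atom 3: F (halogen, monovalent) → 0 H
  atom 4: F (halogen, monovalent) → 0 H
  atom 5: C, bond orders sum to 2 (valence 4) → 2 H
  atom 6: C, bond orders sum to 3 (valence 4) → 1 H
  atom 7: C, bond orders sum to 3 (valence 4) → 1 H
  atom 8: C, bond orders sum to 2 (valence 4) → 2 H
  atom 9: C, bond orders sum to 2 (valence 4) → 2 H
  atom 10: C, bond orders sum to 2 (valence 4) → 2 H
  atom 11: C, bond orders sum to 1 (valence 4) → 3 H
Totals → C:8, H:13, F:3.
In Hill order: C8H13F3.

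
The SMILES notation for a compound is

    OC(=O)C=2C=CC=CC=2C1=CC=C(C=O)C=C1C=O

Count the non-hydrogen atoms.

Every atom symbol written in the SMILES (organic subset) is one heavy atom; implicit H are not written.
Heavy atoms by element → C:15, O:4.
Total: 19.

19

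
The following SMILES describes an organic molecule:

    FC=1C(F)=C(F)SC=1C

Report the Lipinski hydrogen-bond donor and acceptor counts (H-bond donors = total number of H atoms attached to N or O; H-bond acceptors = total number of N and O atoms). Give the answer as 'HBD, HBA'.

Donors: find every N or O and count the H atoms it carries.
  (no N or O atoms present)
Lipinski HBD = 0.
Acceptors: N atoms = 0, O atoms = 0 → HBA = 0.

0, 0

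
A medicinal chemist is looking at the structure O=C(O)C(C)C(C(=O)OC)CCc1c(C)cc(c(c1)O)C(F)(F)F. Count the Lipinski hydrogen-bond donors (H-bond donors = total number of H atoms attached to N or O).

Donors: find every N or O and count the H atoms it carries.
  atom 1 (O): bond orders sum to 2 → 0 H
  atom 3 (O): bond orders sum to 1 → 1 H
  atom 8 (O): bond orders sum to 2 → 0 H
  atom 9 (O): bond orders sum to 2 → 0 H
  atom 20 (O): bond orders sum to 1 → 1 H
Lipinski HBD = 2.

2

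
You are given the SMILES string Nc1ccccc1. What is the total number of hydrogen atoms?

7

Walk through each heavy atom and fill implicit hydrogens from standard valence (C 4, N 3, O 2, S 2, halogen 1); for lowercase aromatic atoms, an aromatic c carries 1 H when it has two neighbours and 0 H with three, and aromatic n carries 0 H:
  atom 1: N, bond orders sum to 1 (valence 3) → 2 H
  atom 2: aromatic c, 3 neighbours → 0 H
  atom 3: aromatic c, 2 neighbours → 1 H
  atom 4: aromatic c, 2 neighbours → 1 H
  atom 5: aromatic c, 2 neighbours → 1 H
  atom 6: aromatic c, 2 neighbours → 1 H
  atom 7: aromatic c, 2 neighbours → 1 H
Total hydrogens: 7.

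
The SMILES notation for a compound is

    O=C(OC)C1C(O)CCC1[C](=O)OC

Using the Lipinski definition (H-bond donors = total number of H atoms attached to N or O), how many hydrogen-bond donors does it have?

Donors: find every N or O and count the H atoms it carries.
  atom 1 (O): bond orders sum to 2 → 0 H
  atom 3 (O): bond orders sum to 2 → 0 H
  atom 7 (O): bond orders sum to 1 → 1 H
  atom 12 (O): bond orders sum to 2 → 0 H
  atom 13 (O): bond orders sum to 2 → 0 H
Lipinski HBD = 1.

1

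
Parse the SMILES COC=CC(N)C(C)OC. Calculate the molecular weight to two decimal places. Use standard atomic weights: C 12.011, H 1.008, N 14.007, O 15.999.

145.20 g/mol

First, the molecular formula is C7H15NO2 (counting implicit H from valence).
  C: 7 × 12.011 = 84.077
  H: 15 × 1.008 = 15.120
  N: 1 × 14.007 = 14.007
  O: 2 × 15.999 = 31.998
Sum: 7×12.011 + 15×1.008 + 1×14.007 + 2×15.999 = 145.202 → 145.20 g/mol.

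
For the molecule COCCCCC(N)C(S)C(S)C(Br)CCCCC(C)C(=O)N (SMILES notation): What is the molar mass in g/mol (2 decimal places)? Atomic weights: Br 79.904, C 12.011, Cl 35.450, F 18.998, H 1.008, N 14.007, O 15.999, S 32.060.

First, the molecular formula is C16H33BrN2O2S2 (counting implicit H from valence).
  Br: 1 × 79.904 = 79.904
  C: 16 × 12.011 = 192.176
  H: 33 × 1.008 = 33.264
  N: 2 × 14.007 = 28.014
  O: 2 × 15.999 = 31.998
  S: 2 × 32.060 = 64.120
Sum: 1×79.904 + 16×12.011 + 33×1.008 + 2×14.007 + 2×15.999 + 2×32.060 = 429.476 → 429.48 g/mol.

429.48 g/mol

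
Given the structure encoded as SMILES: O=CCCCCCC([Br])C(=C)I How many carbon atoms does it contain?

9

Count every carbon token in the SMILES (each C, including those in ring-closure positions and inside branches).
Carbon count: 9.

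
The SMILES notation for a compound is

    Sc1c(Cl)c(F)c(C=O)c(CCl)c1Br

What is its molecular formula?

Walk through each heavy atom and fill implicit hydrogens from standard valence (C 4, N 3, O 2, S 2, halogen 1); for lowercase aromatic atoms, an aromatic c carries 1 H when it has two neighbours and 0 H with three, and aromatic n carries 0 H:
  atom 1: S, bond orders sum to 1 (valence 2) → 1 H
  atom 2: aromatic c, 3 neighbours → 0 H
  atom 3: aromatic c, 3 neighbours → 0 H
  atom 4: Cl (halogen, monovalent) → 0 H
  atom 5: aromatic c, 3 neighbours → 0 H
  atom 6: F (halogen, monovalent) → 0 H
  atom 7: aromatic c, 3 neighbours → 0 H
  atom 8: C, bond orders sum to 3 (valence 4) → 1 H
  atom 9: O, bond orders sum to 2 (valence 2) → 0 H
  atom 10: aromatic c, 3 neighbours → 0 H
  atom 11: C, bond orders sum to 2 (valence 4) → 2 H
  atom 12: Cl (halogen, monovalent) → 0 H
  atom 13: aromatic c, 3 neighbours → 0 H
  atom 14: Br (halogen, monovalent) → 0 H
Totals → C:8, H:4, Br:1, Cl:2, F:1, O:1, S:1.
In Hill order: C8H4BrCl2FOS.

C8H4BrCl2FOS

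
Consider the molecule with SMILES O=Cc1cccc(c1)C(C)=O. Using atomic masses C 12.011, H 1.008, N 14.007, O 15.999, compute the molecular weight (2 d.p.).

148.16 g/mol

First, the molecular formula is C9H8O2 (counting implicit H from valence).
  C: 9 × 12.011 = 108.099
  H: 8 × 1.008 = 8.064
  O: 2 × 15.999 = 31.998
Sum: 9×12.011 + 8×1.008 + 2×15.999 = 148.161 → 148.16 g/mol.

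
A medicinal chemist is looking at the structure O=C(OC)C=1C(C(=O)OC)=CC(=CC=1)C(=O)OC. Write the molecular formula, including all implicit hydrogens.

C12H12O6

Walk through each heavy atom and fill implicit hydrogens from standard valence (C 4, N 3, O 2, S 2, halogen 1):
  atom 1: O, bond orders sum to 2 (valence 2) → 0 H
  atom 2: C, bond orders sum to 4 (valence 4) → 0 H
  atom 3: O, bond orders sum to 2 (valence 2) → 0 H
  atom 4: C, bond orders sum to 1 (valence 4) → 3 H
  atom 5: C, bond orders sum to 4 (valence 4) → 0 H
  atom 6: C, bond orders sum to 4 (valence 4) → 0 H
  atom 7: C, bond orders sum to 4 (valence 4) → 0 H
  atom 8: O, bond orders sum to 2 (valence 2) → 0 H
  atom 9: O, bond orders sum to 2 (valence 2) → 0 H
  atom 10: C, bond orders sum to 1 (valence 4) → 3 H
  atom 11: C, bond orders sum to 3 (valence 4) → 1 H
  atom 12: C, bond orders sum to 4 (valence 4) → 0 H
  atom 13: C, bond orders sum to 3 (valence 4) → 1 H
  atom 14: C, bond orders sum to 3 (valence 4) → 1 H
  atom 15: C, bond orders sum to 4 (valence 4) → 0 H
  atom 16: O, bond orders sum to 2 (valence 2) → 0 H
  atom 17: O, bond orders sum to 2 (valence 2) → 0 H
  atom 18: C, bond orders sum to 1 (valence 4) → 3 H
Totals → C:12, H:12, O:6.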